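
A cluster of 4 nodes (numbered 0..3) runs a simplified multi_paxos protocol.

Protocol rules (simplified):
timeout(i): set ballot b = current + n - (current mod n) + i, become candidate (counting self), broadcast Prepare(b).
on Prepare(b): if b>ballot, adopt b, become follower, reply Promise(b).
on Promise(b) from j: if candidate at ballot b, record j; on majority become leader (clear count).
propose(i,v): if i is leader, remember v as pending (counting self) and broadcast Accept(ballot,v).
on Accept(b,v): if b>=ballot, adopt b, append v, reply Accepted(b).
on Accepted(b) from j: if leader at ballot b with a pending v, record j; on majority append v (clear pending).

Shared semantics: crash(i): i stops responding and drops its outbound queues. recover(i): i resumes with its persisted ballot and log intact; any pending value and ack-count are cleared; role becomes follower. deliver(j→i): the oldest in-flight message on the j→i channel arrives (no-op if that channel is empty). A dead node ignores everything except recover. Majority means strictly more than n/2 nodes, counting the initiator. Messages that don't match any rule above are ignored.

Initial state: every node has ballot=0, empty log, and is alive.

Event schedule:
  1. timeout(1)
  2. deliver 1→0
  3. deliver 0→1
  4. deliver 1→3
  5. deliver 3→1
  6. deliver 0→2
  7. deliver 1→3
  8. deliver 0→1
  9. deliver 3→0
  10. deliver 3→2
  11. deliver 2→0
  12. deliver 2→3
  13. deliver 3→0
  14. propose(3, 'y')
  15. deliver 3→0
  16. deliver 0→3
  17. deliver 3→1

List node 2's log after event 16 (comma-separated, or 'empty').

[1] timeout(1) → N1(cand b5 [-])
[2] deliver 1→0 → N0(foll b5 [-])
[3] deliver 0→1 → ∅
[4] deliver 1→3 → N3(foll b5 [-])
[5] deliver 3→1 → N1(lead b5 [-])
[6] deliver 0→2 → ∅
[7] deliver 1→3 → ∅
[8] deliver 0→1 → ∅
[9] deliver 3→0 → ∅
[10] deliver 3→2 → ∅
[11] deliver 2→0 → ∅
[12] deliver 2→3 → ∅
[13] deliver 3→0 → ∅
[14] propose(3,'y') → ∅
[15] deliver 3→0 → ∅
[16] deliver 0→3 → ∅

empty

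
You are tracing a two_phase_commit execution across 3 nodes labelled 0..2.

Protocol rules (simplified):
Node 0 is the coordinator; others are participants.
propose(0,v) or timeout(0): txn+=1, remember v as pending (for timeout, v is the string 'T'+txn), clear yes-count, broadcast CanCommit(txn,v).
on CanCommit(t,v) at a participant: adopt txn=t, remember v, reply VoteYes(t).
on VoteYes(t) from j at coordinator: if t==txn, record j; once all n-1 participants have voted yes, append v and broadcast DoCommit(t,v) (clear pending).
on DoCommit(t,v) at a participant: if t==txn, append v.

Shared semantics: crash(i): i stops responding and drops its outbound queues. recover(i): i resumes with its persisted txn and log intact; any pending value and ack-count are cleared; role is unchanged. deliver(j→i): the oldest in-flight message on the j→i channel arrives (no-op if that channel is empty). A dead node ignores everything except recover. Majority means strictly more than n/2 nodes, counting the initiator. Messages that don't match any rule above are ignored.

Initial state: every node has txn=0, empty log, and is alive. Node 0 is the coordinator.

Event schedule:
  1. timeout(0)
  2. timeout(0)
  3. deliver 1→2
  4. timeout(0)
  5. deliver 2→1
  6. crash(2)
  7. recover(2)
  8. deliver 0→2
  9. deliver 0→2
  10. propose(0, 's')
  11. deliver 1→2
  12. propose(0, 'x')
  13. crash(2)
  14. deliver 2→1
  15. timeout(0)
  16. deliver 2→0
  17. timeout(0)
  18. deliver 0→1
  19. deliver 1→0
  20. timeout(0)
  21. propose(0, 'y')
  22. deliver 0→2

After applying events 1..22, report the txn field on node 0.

9

e1 timeout(0): 0[coor,t=1,-]
e2 timeout(0): 0[coor,t=2,-]
e3 deliver 1→2: ·
e4 timeout(0): 0[coor,t=3,-]
e5 deliver 2→1: ·
e6 crash(2): 2[✗part,t=0,-]
e7 recover(2): 2[part,t=0,-]
e8 deliver 0→2: 2[part,t=1,-]
e9 deliver 0→2: 2[part,t=2,-]
e10 propose(0,'s'): 0[coor,t=4,-]
e11 deliver 1→2: ·
e12 propose(0,'x'): 0[coor,t=5,-]
e13 crash(2): 2[✗part,t=2,-]
e14 deliver 2→1: ·
e15 timeout(0): 0[coor,t=6,-]
e16 deliver 2→0: ·
e17 timeout(0): 0[coor,t=7,-]
e18 deliver 0→1: 1[part,t=1,-]
e19 deliver 1→0: ·
e20 timeout(0): 0[coor,t=8,-]
e21 propose(0,'y'): 0[coor,t=9,-]
e22 deliver 0→2: ·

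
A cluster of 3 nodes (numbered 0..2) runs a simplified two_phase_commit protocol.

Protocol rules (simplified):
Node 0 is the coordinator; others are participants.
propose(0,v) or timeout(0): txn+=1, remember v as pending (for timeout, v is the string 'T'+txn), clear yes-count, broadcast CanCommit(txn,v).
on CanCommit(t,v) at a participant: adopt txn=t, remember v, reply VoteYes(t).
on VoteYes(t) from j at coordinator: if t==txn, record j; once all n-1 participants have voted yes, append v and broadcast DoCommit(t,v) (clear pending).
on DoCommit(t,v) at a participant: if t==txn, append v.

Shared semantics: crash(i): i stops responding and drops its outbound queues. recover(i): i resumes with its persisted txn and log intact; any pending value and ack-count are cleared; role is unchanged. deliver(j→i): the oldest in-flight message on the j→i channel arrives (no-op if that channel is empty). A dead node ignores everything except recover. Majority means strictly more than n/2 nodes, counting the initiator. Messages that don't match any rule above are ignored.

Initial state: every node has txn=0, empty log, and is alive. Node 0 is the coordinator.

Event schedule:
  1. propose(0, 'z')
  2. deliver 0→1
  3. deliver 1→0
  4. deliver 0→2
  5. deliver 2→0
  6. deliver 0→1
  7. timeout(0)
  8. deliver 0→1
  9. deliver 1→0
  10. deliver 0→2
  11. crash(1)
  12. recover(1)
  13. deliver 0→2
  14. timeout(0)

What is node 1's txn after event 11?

step 1 propose(0,'z'): 0={coor,t=1,log=-}
step 2 deliver 0→1: 1={part,t=1,log=-}
step 3 deliver 1→0: —
step 4 deliver 0→2: 2={part,t=1,log=-}
step 5 deliver 2→0: 0={coor,t=1,log=z}
step 6 deliver 0→1: 1={part,t=1,log=z}
step 7 timeout(0): 0={coor,t=2,log=z}
step 8 deliver 0→1: 1={part,t=2,log=z}
step 9 deliver 1→0: —
step 10 deliver 0→2: 2={part,t=1,log=z}
step 11 crash(1): 1={✗part,t=2,log=z}

2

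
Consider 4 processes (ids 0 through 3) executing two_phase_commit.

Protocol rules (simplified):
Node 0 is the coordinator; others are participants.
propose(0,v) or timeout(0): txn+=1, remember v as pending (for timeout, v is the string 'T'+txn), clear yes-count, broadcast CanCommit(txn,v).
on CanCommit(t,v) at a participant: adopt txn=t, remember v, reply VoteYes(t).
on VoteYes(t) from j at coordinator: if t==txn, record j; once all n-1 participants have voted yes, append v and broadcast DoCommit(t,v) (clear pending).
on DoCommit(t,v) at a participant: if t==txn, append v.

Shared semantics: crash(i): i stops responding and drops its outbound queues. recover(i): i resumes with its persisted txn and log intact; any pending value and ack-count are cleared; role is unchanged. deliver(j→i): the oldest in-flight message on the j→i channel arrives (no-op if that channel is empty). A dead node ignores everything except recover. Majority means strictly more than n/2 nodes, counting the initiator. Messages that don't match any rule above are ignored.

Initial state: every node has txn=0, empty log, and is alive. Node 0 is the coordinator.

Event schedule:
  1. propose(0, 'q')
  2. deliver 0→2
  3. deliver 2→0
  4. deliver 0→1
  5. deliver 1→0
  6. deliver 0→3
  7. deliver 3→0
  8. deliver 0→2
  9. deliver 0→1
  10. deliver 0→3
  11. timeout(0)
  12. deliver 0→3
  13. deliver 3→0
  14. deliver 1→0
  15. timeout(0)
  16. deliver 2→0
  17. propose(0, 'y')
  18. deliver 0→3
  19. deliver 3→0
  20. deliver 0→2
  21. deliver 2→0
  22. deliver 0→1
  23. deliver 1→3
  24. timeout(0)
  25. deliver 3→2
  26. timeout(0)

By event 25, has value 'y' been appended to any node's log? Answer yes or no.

no

[1] propose(0,'q') → N0(coor t1 [-])
[2] deliver 0→2 → N2(part t1 [-])
[3] deliver 2→0 → ∅
[4] deliver 0→1 → N1(part t1 [-])
[5] deliver 1→0 → ∅
[6] deliver 0→3 → N3(part t1 [-])
[7] deliver 3→0 → N0(coor t1 [q])
[8] deliver 0→2 → N2(part t1 [q])
[9] deliver 0→1 → N1(part t1 [q])
[10] deliver 0→3 → N3(part t1 [q])
[11] timeout(0) → N0(coor t2 [q])
[12] deliver 0→3 → N3(part t2 [q])
[13] deliver 3→0 → ∅
[14] deliver 1→0 → ∅
[15] timeout(0) → N0(coor t3 [q])
[16] deliver 2→0 → ∅
[17] propose(0,'y') → N0(coor t4 [q])
[18] deliver 0→3 → N3(part t3 [q])
[19] deliver 3→0 → ∅
[20] deliver 0→2 → N2(part t2 [q])
[21] deliver 2→0 → ∅
[22] deliver 0→1 → N1(part t2 [q])
[23] deliver 1→3 → ∅
[24] timeout(0) → N0(coor t5 [q])
[25] deliver 3→2 → ∅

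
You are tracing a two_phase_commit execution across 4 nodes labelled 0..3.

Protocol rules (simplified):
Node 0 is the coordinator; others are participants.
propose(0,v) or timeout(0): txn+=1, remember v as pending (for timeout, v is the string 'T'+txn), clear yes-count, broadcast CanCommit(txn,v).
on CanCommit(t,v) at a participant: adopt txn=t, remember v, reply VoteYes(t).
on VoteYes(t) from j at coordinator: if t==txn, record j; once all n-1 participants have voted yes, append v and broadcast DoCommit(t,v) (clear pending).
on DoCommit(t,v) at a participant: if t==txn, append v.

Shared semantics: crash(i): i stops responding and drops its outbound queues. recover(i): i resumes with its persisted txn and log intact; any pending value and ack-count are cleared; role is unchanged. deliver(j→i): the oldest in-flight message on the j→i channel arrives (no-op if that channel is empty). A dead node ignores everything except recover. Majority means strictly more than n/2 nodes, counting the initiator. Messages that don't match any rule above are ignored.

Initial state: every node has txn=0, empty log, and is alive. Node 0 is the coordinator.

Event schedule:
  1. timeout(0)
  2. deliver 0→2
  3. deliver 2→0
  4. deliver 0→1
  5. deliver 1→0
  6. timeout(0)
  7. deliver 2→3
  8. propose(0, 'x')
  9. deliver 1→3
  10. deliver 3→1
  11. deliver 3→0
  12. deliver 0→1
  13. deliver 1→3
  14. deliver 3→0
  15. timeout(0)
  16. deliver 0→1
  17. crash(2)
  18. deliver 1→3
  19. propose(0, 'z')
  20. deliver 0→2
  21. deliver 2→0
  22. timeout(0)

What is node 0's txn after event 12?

3

after 1 — timeout(0): n0:coor/t1/[-]
after 2 — deliver 0→2: n2:part/t1/[-]
after 3 — deliver 2→0: ·
after 4 — deliver 0→1: n1:part/t1/[-]
after 5 — deliver 1→0: ·
after 6 — timeout(0): n0:coor/t2/[-]
after 7 — deliver 2→3: ·
after 8 — propose(0,'x'): n0:coor/t3/[-]
after 9 — deliver 1→3: ·
after 10 — deliver 3→1: ·
after 11 — deliver 3→0: ·
after 12 — deliver 0→1: n1:part/t2/[-]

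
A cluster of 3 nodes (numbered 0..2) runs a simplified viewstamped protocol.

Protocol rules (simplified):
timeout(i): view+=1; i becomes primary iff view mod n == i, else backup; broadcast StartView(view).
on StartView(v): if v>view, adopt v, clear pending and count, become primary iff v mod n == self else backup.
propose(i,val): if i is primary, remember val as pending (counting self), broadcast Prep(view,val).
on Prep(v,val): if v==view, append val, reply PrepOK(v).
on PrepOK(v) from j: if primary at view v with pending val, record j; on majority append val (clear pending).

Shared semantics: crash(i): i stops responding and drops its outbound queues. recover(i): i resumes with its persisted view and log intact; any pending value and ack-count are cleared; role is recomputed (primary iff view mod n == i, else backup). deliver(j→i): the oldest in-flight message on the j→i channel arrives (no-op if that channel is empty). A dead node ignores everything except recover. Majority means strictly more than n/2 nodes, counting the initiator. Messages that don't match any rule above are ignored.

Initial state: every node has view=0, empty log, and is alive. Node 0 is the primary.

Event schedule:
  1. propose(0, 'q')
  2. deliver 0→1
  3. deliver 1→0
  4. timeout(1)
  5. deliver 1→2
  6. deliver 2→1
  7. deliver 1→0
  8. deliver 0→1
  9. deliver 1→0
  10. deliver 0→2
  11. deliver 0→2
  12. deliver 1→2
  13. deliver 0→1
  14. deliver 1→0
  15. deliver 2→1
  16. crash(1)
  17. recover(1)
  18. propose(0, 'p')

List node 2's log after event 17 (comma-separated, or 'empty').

1. propose(0,'q'):  nop
2. deliver 0→1:  <1:back v0 q>
3. deliver 1→0:  <0:prim v0 q>
4. timeout(1):  <1:prim v1 q>
5. deliver 1→2:  <2:back v1 ->
6. deliver 2→1:  nop
7. deliver 1→0:  <0:back v1 q>
8. deliver 0→1:  nop
9. deliver 1→0:  nop
10. deliver 0→2:  nop
11. deliver 0→2:  nop
12. deliver 1→2:  nop
13. deliver 0→1:  nop
14. deliver 1→0:  nop
15. deliver 2→1:  nop
16. crash(1):  <1:✗prim v1 q>
17. recover(1):  <1:prim v1 q>

empty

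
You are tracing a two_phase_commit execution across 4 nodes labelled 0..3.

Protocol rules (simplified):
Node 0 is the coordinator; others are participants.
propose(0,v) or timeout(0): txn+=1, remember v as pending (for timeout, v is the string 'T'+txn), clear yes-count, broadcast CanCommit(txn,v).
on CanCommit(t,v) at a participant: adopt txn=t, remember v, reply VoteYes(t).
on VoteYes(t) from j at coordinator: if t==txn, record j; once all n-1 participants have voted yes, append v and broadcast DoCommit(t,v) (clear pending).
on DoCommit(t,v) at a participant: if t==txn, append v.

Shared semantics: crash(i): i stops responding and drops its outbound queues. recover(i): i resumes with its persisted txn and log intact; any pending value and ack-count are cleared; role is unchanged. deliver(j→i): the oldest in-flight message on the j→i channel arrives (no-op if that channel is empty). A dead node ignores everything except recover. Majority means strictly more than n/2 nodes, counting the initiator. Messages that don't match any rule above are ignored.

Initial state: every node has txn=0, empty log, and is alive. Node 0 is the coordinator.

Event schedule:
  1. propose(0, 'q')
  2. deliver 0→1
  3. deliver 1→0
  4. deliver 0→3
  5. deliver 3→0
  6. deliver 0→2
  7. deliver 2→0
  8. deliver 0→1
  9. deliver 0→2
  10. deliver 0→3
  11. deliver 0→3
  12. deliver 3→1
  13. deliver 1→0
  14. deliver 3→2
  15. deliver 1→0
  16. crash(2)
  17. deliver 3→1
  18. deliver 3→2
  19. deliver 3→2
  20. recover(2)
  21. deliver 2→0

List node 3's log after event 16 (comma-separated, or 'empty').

q

after 1 — propose(0,'q'): n0:coor/t1/[-]
after 2 — deliver 0→1: n1:part/t1/[-]
after 3 — deliver 1→0: ·
after 4 — deliver 0→3: n3:part/t1/[-]
after 5 — deliver 3→0: ·
after 6 — deliver 0→2: n2:part/t1/[-]
after 7 — deliver 2→0: n0:coor/t1/[q]
after 8 — deliver 0→1: n1:part/t1/[q]
after 9 — deliver 0→2: n2:part/t1/[q]
after 10 — deliver 0→3: n3:part/t1/[q]
after 11 — deliver 0→3: ·
after 12 — deliver 3→1: ·
after 13 — deliver 1→0: ·
after 14 — deliver 3→2: ·
after 15 — deliver 1→0: ·
after 16 — crash(2): n2:✗part/t1/[q]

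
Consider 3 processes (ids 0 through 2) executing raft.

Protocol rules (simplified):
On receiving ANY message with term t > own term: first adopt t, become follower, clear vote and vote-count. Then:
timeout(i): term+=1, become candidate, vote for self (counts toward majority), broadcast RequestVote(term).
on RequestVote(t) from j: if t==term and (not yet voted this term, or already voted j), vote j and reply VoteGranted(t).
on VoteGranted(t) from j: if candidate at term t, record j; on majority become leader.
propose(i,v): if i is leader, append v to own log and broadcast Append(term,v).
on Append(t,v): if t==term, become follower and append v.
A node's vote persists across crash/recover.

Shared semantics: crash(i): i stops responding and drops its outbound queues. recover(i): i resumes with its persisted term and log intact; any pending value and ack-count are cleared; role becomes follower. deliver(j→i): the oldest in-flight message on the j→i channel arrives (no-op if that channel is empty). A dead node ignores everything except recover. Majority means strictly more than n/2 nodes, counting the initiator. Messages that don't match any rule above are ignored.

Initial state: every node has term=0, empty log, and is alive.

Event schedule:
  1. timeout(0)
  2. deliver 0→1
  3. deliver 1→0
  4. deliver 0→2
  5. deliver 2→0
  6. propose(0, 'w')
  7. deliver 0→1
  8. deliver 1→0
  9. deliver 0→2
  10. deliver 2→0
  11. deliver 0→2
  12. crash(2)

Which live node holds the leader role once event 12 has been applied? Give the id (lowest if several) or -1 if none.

step 1 timeout(0): 0={cand,t=1,log=-}
step 2 deliver 0→1: 1={foll,t=1,log=-}
step 3 deliver 1→0: 0={lead,t=1,log=-}
step 4 deliver 0→2: 2={foll,t=1,log=-}
step 5 deliver 2→0: —
step 6 propose(0,'w'): 0={lead,t=1,log=w}
step 7 deliver 0→1: 1={foll,t=1,log=w}
step 8 deliver 1→0: —
step 9 deliver 0→2: 2={foll,t=1,log=w}
step 10 deliver 2→0: —
step 11 deliver 0→2: —
step 12 crash(2): 2={✗foll,t=1,log=w}

0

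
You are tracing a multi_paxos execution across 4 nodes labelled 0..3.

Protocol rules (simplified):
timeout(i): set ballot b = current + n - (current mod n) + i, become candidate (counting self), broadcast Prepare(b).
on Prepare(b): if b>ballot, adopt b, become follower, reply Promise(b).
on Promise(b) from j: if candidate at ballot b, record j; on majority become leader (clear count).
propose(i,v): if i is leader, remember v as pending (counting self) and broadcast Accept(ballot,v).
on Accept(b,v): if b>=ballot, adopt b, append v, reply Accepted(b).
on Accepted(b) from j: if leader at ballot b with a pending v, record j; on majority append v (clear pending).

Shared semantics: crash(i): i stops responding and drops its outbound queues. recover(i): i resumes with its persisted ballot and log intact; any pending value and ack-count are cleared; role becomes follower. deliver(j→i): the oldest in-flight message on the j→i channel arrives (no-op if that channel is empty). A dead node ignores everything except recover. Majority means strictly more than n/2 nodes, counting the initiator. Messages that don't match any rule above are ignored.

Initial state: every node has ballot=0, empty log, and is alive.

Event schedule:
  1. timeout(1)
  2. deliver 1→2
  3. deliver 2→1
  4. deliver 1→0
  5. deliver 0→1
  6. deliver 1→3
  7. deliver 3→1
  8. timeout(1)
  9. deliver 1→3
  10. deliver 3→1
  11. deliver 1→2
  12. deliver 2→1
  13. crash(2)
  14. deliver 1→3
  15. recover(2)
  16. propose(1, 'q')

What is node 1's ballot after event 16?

e1 timeout(1): 1[cand,b=5,-]
e2 deliver 1→2: 2[foll,b=5,-]
e3 deliver 2→1: ·
e4 deliver 1→0: 0[foll,b=5,-]
e5 deliver 0→1: 1[lead,b=5,-]
e6 deliver 1→3: 3[foll,b=5,-]
e7 deliver 3→1: ·
e8 timeout(1): 1[cand,b=9,-]
e9 deliver 1→3: 3[foll,b=9,-]
e10 deliver 3→1: ·
e11 deliver 1→2: 2[foll,b=9,-]
e12 deliver 2→1: 1[lead,b=9,-]
e13 crash(2): 2[✗foll,b=9,-]
e14 deliver 1→3: ·
e15 recover(2): 2[foll,b=9,-]
e16 propose(1,'q'): ·

9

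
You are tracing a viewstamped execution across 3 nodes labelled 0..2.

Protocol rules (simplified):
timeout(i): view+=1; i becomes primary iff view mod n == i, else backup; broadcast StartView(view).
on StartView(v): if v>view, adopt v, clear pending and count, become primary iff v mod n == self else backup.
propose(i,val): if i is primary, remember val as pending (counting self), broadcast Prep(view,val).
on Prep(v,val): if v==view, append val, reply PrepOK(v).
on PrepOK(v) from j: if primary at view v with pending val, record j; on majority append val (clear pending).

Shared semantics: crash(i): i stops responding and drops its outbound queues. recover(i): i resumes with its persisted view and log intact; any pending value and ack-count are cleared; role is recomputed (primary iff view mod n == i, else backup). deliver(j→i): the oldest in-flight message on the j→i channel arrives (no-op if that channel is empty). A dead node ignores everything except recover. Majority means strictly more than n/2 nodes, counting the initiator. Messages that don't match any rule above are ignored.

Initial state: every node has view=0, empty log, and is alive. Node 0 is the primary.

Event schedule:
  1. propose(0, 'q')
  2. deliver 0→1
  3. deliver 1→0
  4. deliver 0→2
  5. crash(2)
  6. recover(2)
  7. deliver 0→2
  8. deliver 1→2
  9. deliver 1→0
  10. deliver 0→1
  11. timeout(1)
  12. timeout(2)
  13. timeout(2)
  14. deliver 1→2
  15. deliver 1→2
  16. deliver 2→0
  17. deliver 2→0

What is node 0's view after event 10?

1. propose(0,'q'):  nop
2. deliver 0→1:  <1:back v0 q>
3. deliver 1→0:  <0:prim v0 q>
4. deliver 0→2:  <2:back v0 q>
5. crash(2):  <2:✗back v0 q>
6. recover(2):  <2:back v0 q>
7. deliver 0→2:  nop
8. deliver 1→2:  nop
9. deliver 1→0:  nop
10. deliver 0→1:  nop

0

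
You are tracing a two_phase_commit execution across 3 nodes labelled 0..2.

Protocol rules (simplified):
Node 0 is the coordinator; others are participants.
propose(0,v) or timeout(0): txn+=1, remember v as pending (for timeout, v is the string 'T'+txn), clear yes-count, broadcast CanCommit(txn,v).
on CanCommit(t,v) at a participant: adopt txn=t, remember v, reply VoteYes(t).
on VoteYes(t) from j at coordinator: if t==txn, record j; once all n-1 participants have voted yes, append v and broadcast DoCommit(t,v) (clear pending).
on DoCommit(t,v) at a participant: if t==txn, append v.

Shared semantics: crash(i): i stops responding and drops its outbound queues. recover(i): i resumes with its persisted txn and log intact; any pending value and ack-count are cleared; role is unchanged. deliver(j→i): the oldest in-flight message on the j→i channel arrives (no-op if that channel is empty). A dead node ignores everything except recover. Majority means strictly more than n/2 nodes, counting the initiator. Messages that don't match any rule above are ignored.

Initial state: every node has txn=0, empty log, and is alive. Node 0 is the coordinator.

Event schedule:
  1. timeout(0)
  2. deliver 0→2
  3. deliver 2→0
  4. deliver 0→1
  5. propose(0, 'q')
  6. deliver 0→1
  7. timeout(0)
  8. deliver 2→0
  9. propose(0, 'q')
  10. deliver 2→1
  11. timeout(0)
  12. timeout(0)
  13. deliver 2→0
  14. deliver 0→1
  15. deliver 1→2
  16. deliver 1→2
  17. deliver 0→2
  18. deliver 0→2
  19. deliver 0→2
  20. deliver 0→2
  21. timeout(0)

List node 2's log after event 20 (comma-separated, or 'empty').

empty

after 1 — timeout(0): n0:coor/t1/[-]
after 2 — deliver 0→2: n2:part/t1/[-]
after 3 — deliver 2→0: ·
after 4 — deliver 0→1: n1:part/t1/[-]
after 5 — propose(0,'q'): n0:coor/t2/[-]
after 6 — deliver 0→1: n1:part/t2/[-]
after 7 — timeout(0): n0:coor/t3/[-]
after 8 — deliver 2→0: ·
after 9 — propose(0,'q'): n0:coor/t4/[-]
after 10 — deliver 2→1: ·
after 11 — timeout(0): n0:coor/t5/[-]
after 12 — timeout(0): n0:coor/t6/[-]
after 13 — deliver 2→0: ·
after 14 — deliver 0→1: n1:part/t3/[-]
after 15 — deliver 1→2: ·
after 16 — deliver 1→2: ·
after 17 — deliver 0→2: n2:part/t2/[-]
after 18 — deliver 0→2: n2:part/t3/[-]
after 19 — deliver 0→2: n2:part/t4/[-]
after 20 — deliver 0→2: n2:part/t5/[-]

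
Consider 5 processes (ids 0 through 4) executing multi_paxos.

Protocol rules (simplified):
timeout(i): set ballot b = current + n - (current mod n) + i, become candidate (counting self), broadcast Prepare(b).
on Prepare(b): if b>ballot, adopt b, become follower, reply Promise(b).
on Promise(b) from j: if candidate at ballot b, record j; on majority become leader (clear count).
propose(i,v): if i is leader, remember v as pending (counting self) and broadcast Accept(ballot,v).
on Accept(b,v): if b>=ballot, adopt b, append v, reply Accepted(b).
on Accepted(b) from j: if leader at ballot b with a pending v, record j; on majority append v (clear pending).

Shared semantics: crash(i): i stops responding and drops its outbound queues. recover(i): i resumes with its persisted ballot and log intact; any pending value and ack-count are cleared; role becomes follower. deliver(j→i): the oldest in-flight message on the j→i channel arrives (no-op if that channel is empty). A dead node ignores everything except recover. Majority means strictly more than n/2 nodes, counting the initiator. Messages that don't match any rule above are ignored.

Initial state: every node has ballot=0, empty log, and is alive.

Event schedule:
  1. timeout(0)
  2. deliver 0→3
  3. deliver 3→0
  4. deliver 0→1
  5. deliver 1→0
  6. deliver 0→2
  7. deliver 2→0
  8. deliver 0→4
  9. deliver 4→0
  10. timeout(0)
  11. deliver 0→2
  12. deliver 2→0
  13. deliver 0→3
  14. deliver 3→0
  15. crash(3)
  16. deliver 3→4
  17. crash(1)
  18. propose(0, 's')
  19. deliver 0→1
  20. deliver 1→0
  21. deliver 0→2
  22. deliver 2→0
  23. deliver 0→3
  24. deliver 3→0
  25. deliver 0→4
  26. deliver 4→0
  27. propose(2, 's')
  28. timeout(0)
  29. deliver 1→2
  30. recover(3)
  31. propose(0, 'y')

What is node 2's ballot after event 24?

10

[1] timeout(0) → N0(cand b5 [-])
[2] deliver 0→3 → N3(foll b5 [-])
[3] deliver 3→0 → ∅
[4] deliver 0→1 → N1(foll b5 [-])
[5] deliver 1→0 → N0(lead b5 [-])
[6] deliver 0→2 → N2(foll b5 [-])
[7] deliver 2→0 → ∅
[8] deliver 0→4 → N4(foll b5 [-])
[9] deliver 4→0 → ∅
[10] timeout(0) → N0(cand b10 [-])
[11] deliver 0→2 → N2(foll b10 [-])
[12] deliver 2→0 → ∅
[13] deliver 0→3 → N3(foll b10 [-])
[14] deliver 3→0 → N0(lead b10 [-])
[15] crash(3) → N3(✗foll b10 [-])
[16] deliver 3→4 → ∅
[17] crash(1) → N1(✗foll b5 [-])
[18] propose(0,'s') → ∅
[19] deliver 0→1 → ∅
[20] deliver 1→0 → ∅
[21] deliver 0→2 → N2(foll b10 [s])
[22] deliver 2→0 → ∅
[23] deliver 0→3 → ∅
[24] deliver 3→0 → ∅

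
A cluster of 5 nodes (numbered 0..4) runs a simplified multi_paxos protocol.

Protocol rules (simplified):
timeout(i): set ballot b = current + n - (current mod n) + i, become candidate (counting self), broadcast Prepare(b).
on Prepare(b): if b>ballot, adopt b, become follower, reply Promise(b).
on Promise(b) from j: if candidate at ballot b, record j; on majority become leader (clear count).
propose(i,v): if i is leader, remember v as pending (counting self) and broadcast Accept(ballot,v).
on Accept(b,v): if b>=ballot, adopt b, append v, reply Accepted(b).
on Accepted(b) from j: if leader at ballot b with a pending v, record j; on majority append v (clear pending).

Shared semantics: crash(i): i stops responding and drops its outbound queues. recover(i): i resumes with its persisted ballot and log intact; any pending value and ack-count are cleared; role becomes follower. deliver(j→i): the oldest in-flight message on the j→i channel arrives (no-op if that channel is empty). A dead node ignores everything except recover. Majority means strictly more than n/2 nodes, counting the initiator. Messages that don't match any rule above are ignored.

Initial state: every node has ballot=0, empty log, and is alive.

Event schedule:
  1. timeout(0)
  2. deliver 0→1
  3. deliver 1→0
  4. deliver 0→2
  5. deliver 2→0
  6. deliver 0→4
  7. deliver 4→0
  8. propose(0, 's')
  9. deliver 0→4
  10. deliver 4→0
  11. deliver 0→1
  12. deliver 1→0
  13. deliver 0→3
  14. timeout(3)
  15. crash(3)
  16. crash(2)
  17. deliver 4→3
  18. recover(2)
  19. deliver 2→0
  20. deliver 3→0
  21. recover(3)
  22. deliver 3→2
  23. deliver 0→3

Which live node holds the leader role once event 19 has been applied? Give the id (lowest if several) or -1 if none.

1. timeout(0):  <0:cand b5 ->
2. deliver 0→1:  <1:foll b5 ->
3. deliver 1→0:  nop
4. deliver 0→2:  <2:foll b5 ->
5. deliver 2→0:  <0:lead b5 ->
6. deliver 0→4:  <4:foll b5 ->
7. deliver 4→0:  nop
8. propose(0,'s'):  nop
9. deliver 0→4:  <4:foll b5 s>
10. deliver 4→0:  nop
11. deliver 0→1:  <1:foll b5 s>
12. deliver 1→0:  <0:lead b5 s>
13. deliver 0→3:  <3:foll b5 ->
14. timeout(3):  <3:cand b13 ->
15. crash(3):  <3:✗cand b13 ->
16. crash(2):  <2:✗foll b5 ->
17. deliver 4→3:  nop
18. recover(2):  <2:foll b5 ->
19. deliver 2→0:  nop

0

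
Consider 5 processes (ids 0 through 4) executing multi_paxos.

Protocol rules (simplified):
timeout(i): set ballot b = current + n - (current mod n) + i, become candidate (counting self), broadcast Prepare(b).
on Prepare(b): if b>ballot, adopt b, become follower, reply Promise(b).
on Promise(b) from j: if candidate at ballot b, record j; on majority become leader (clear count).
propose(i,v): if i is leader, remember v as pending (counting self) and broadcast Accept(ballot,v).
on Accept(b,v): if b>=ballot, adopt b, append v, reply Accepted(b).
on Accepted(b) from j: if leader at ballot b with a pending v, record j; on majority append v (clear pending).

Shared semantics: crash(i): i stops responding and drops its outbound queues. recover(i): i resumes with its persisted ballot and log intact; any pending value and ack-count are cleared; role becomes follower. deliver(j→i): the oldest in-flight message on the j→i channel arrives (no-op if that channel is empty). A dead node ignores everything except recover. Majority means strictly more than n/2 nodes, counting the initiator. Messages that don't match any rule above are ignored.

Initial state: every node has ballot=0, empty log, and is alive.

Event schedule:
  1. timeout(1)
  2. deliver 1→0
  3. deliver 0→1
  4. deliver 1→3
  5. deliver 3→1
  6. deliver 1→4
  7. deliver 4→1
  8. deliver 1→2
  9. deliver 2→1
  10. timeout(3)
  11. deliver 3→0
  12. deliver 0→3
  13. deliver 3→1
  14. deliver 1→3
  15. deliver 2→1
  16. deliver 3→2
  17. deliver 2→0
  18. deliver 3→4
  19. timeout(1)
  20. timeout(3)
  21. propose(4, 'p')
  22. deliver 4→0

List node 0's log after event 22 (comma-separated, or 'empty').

empty

after 1 — timeout(1): n1:cand/b6/[-]
after 2 — deliver 1→0: n0:foll/b6/[-]
after 3 — deliver 0→1: ·
after 4 — deliver 1→3: n3:foll/b6/[-]
after 5 — deliver 3→1: n1:lead/b6/[-]
after 6 — deliver 1→4: n4:foll/b6/[-]
after 7 — deliver 4→1: ·
after 8 — deliver 1→2: n2:foll/b6/[-]
after 9 — deliver 2→1: ·
after 10 — timeout(3): n3:cand/b13/[-]
after 11 — deliver 3→0: n0:foll/b13/[-]
after 12 — deliver 0→3: ·
after 13 — deliver 3→1: n1:foll/b13/[-]
after 14 — deliver 1→3: n3:lead/b13/[-]
after 15 — deliver 2→1: ·
after 16 — deliver 3→2: n2:foll/b13/[-]
after 17 — deliver 2→0: ·
after 18 — deliver 3→4: n4:foll/b13/[-]
after 19 — timeout(1): n1:cand/b16/[-]
after 20 — timeout(3): n3:cand/b18/[-]
after 21 — propose(4,'p'): ·
after 22 — deliver 4→0: ·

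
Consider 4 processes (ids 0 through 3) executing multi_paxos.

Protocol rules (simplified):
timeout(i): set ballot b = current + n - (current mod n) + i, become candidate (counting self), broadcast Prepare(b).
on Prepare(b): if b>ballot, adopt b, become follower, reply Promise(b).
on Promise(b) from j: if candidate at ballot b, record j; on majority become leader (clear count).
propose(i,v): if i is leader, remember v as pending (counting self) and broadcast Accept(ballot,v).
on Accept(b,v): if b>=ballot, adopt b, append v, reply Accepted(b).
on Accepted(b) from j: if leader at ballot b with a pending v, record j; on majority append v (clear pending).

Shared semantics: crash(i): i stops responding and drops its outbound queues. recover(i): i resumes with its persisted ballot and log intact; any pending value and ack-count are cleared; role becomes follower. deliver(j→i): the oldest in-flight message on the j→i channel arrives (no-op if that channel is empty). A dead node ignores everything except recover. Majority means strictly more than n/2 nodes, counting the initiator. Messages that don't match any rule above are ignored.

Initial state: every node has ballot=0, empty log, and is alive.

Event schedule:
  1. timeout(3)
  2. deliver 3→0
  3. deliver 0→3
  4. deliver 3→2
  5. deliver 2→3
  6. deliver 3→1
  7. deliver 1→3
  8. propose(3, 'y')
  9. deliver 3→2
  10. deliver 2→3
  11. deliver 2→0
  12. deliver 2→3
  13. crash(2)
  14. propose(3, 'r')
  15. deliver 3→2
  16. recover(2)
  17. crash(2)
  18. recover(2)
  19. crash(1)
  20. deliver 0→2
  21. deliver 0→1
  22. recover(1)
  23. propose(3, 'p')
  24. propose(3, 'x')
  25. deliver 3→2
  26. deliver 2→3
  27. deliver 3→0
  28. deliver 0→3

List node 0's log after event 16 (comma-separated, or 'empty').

step 1 timeout(3): 3={cand,b=7,log=-}
step 2 deliver 3→0: 0={foll,b=7,log=-}
step 3 deliver 0→3: —
step 4 deliver 3→2: 2={foll,b=7,log=-}
step 5 deliver 2→3: 3={lead,b=7,log=-}
step 6 deliver 3→1: 1={foll,b=7,log=-}
step 7 deliver 1→3: —
step 8 propose(3,'y'): —
step 9 deliver 3→2: 2={foll,b=7,log=y}
step 10 deliver 2→3: —
step 11 deliver 2→0: —
step 12 deliver 2→3: —
step 13 crash(2): 2={✗foll,b=7,log=y}
step 14 propose(3,'r'): —
step 15 deliver 3→2: —
step 16 recover(2): 2={foll,b=7,log=y}

empty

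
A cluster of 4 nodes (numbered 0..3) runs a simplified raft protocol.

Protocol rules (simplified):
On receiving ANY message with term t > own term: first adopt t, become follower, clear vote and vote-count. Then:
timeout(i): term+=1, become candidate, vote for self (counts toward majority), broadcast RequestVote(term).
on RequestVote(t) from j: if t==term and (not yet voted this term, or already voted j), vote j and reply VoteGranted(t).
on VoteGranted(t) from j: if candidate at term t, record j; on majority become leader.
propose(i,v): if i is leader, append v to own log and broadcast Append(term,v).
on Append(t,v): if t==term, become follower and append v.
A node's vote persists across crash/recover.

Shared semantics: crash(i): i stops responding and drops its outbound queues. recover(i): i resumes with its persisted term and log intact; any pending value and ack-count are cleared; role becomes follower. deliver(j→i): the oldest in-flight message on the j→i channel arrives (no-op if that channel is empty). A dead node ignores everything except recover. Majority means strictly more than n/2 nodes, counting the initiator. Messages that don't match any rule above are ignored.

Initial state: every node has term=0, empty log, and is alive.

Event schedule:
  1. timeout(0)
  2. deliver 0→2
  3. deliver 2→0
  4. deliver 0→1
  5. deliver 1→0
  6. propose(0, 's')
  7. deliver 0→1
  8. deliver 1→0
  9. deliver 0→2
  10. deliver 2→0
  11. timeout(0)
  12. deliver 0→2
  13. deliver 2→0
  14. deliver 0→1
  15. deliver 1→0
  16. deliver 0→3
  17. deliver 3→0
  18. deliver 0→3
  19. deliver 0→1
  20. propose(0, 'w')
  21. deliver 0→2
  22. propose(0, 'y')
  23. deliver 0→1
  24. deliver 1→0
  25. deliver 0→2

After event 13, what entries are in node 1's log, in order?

s

step 1 timeout(0): 0={cand,t=1,log=-}
step 2 deliver 0→2: 2={foll,t=1,log=-}
step 3 deliver 2→0: —
step 4 deliver 0→1: 1={foll,t=1,log=-}
step 5 deliver 1→0: 0={lead,t=1,log=-}
step 6 propose(0,'s'): 0={lead,t=1,log=s}
step 7 deliver 0→1: 1={foll,t=1,log=s}
step 8 deliver 1→0: —
step 9 deliver 0→2: 2={foll,t=1,log=s}
step 10 deliver 2→0: —
step 11 timeout(0): 0={cand,t=2,log=s}
step 12 deliver 0→2: 2={foll,t=2,log=s}
step 13 deliver 2→0: —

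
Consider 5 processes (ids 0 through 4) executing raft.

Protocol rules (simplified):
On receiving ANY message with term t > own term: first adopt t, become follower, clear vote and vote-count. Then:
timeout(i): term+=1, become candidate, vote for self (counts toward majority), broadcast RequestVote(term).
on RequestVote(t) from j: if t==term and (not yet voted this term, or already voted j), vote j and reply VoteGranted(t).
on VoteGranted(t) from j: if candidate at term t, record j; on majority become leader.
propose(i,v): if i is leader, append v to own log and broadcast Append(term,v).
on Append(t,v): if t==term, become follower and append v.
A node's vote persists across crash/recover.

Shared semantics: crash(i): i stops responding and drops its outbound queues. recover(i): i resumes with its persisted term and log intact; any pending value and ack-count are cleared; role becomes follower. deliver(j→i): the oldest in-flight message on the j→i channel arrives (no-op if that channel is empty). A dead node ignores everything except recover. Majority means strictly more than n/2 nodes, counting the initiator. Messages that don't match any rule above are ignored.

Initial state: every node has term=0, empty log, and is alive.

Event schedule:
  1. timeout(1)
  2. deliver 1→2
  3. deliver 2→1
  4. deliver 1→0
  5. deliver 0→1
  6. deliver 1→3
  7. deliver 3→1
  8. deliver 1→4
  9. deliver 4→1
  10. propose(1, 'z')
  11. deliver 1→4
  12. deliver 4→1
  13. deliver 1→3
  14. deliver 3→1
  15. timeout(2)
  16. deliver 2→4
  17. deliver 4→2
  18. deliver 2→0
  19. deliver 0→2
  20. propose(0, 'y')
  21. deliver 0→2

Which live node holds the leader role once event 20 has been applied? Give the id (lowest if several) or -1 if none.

1

step 1 timeout(1): 1={cand,t=1,log=-}
step 2 deliver 1→2: 2={foll,t=1,log=-}
step 3 deliver 2→1: —
step 4 deliver 1→0: 0={foll,t=1,log=-}
step 5 deliver 0→1: 1={lead,t=1,log=-}
step 6 deliver 1→3: 3={foll,t=1,log=-}
step 7 deliver 3→1: —
step 8 deliver 1→4: 4={foll,t=1,log=-}
step 9 deliver 4→1: —
step 10 propose(1,'z'): 1={lead,t=1,log=z}
step 11 deliver 1→4: 4={foll,t=1,log=z}
step 12 deliver 4→1: —
step 13 deliver 1→3: 3={foll,t=1,log=z}
step 14 deliver 3→1: —
step 15 timeout(2): 2={cand,t=2,log=-}
step 16 deliver 2→4: 4={foll,t=2,log=z}
step 17 deliver 4→2: —
step 18 deliver 2→0: 0={foll,t=2,log=-}
step 19 deliver 0→2: 2={lead,t=2,log=-}
step 20 propose(0,'y'): —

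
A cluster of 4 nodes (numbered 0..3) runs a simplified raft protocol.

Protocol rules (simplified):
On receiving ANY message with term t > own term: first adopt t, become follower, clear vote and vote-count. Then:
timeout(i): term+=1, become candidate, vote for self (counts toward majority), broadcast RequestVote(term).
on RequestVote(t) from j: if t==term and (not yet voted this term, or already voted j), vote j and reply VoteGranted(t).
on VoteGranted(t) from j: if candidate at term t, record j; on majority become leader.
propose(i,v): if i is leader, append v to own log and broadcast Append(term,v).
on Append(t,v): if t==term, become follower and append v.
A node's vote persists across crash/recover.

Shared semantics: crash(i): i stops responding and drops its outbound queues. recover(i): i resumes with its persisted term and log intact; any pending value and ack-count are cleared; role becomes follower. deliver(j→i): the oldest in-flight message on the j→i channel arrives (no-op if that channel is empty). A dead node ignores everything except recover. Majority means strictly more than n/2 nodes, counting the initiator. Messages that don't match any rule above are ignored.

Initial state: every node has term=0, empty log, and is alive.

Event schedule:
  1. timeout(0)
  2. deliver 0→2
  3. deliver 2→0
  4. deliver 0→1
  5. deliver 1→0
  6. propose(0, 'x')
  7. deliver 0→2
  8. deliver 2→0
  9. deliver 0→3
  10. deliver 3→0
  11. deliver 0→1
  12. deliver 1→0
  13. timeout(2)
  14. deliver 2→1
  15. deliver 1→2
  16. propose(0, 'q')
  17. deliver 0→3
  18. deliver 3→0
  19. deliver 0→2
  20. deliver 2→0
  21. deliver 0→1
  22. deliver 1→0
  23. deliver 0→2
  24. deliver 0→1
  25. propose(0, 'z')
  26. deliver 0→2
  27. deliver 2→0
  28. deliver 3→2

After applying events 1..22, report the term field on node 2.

1. timeout(0):  <0:cand t1 ->
2. deliver 0→2:  <2:foll t1 ->
3. deliver 2→0:  nop
4. deliver 0→1:  <1:foll t1 ->
5. deliver 1→0:  <0:lead t1 ->
6. propose(0,'x'):  <0:lead t1 x>
7. deliver 0→2:  <2:foll t1 x>
8. deliver 2→0:  nop
9. deliver 0→3:  <3:foll t1 ->
10. deliver 3→0:  nop
11. deliver 0→1:  <1:foll t1 x>
12. deliver 1→0:  nop
13. timeout(2):  <2:cand t2 x>
14. deliver 2→1:  <1:foll t2 x>
15. deliver 1→2:  nop
16. propose(0,'q'):  <0:lead t1 x,q>
17. deliver 0→3:  <3:foll t1 x>
18. deliver 3→0:  nop
19. deliver 0→2:  nop
20. deliver 2→0:  <0:foll t2 x,q>
21. deliver 0→1:  nop
22. deliver 1→0:  nop

2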